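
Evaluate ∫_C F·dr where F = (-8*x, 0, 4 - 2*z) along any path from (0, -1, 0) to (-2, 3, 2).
-12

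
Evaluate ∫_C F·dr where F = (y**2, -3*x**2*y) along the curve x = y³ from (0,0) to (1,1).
9/40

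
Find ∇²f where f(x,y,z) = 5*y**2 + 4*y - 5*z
10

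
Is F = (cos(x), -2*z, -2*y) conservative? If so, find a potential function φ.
Yes, F is conservative. φ = -2*y*z + sin(x)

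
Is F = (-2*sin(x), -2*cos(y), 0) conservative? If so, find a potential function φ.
Yes, F is conservative. φ = -2*sin(y) + 2*cos(x)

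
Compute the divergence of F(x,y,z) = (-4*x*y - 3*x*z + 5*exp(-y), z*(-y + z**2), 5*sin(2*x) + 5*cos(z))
-4*y - 4*z - 5*sin(z)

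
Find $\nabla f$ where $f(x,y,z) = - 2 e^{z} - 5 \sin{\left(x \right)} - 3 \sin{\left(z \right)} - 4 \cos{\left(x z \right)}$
(4*z*sin(x*z) - 5*cos(x), 0, 4*x*sin(x*z) - 2*exp(z) - 3*cos(z))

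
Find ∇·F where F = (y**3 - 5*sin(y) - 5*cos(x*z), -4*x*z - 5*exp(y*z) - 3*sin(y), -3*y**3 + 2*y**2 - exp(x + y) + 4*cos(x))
-5*z*exp(y*z) + 5*z*sin(x*z) - 3*cos(y)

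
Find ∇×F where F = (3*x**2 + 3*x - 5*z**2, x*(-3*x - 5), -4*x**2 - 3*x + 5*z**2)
(0, 8*x - 10*z + 3, -6*x - 5)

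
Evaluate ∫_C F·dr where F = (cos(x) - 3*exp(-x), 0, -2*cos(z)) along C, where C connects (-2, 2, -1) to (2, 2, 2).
-3*exp(2) - 2*sin(1) + 3*exp(-2)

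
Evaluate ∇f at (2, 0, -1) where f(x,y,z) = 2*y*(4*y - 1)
(0, -2, 0)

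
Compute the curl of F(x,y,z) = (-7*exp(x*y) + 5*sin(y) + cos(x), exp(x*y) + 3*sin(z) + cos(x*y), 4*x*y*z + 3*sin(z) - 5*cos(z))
(4*x*z - 3*cos(z), -4*y*z, 7*x*exp(x*y) + y*exp(x*y) - y*sin(x*y) - 5*cos(y))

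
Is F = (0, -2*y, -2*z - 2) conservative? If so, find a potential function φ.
Yes, F is conservative. φ = -y**2 - z**2 - 2*z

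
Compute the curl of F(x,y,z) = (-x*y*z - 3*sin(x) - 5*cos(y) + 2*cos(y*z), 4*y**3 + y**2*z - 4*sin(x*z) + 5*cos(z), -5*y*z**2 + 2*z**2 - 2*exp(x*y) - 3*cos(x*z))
(-2*x*exp(x*y) + 4*x*cos(x*z) - y**2 - 5*z**2 + 5*sin(z), -x*y + 2*y*exp(x*y) - 2*y*sin(y*z) - 3*z*sin(x*z), x*z + 2*z*sin(y*z) - 4*z*cos(x*z) - 5*sin(y))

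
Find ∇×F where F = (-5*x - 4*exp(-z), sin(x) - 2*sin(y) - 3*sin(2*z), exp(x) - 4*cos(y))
(4*sin(y) + 6*cos(2*z), -exp(x) + 4*exp(-z), cos(x))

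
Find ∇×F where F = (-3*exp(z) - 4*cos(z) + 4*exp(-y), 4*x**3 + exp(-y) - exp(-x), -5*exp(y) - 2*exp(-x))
(-5*exp(y), -3*exp(z) + 4*sin(z) - 2*exp(-x), 12*x**2 + 4*exp(-y) + exp(-x))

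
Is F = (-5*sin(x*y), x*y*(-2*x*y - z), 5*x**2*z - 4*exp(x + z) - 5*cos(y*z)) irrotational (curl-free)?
No, ∇×F = (x*y + 5*z*sin(y*z), -10*x*z + 4*exp(x + z), -4*x*y**2 + 5*x*cos(x*y) - y*z)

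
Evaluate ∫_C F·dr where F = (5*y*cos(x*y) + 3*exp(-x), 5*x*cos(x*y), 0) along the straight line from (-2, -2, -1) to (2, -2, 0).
-10*sin(4) + 6*sinh(2)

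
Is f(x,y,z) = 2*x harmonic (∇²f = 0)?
Yes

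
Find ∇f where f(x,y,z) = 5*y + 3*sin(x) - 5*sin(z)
(3*cos(x), 5, -5*cos(z))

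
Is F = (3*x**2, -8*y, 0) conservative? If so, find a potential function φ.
Yes, F is conservative. φ = x**3 - 4*y**2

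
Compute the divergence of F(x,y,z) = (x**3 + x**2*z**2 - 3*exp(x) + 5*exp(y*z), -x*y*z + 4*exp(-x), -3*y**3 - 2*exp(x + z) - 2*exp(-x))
3*x**2 + 2*x*z**2 - x*z - 3*exp(x) - 2*exp(x + z)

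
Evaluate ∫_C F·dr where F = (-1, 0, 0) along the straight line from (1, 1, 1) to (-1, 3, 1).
2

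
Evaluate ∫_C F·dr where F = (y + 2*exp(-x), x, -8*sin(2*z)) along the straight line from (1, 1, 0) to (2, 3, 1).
4*cos(2) - 2*exp(-2) + 2*exp(-1) + 1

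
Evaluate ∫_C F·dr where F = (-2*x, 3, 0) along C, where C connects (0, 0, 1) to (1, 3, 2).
8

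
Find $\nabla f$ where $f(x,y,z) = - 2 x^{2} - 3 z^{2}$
(-4*x, 0, -6*z)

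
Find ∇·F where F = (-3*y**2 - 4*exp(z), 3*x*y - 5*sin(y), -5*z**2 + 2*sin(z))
3*x - 10*z - 5*cos(y) + 2*cos(z)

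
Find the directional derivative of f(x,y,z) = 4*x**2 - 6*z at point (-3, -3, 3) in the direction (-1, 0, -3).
21*sqrt(10)/5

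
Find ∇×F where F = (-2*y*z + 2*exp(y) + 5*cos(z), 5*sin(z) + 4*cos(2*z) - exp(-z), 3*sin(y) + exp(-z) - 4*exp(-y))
(8*sin(2*z) + 3*cos(y) - 5*cos(z) - exp(-z) + 4*exp(-y), -2*y - 5*sin(z), 2*z - 2*exp(y))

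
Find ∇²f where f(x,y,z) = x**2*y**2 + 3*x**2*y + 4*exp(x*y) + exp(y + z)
4*x**2*exp(x*y) + 2*x**2 + 2*y*(2*y*exp(x*y) + y + 3) + 2*exp(y + z)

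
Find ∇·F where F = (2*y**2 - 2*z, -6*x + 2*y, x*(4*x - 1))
2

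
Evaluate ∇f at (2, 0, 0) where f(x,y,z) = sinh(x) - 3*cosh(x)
(-3*sinh(2) + cosh(2), 0, 0)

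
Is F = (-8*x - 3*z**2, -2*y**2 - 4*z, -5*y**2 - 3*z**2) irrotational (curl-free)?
No, ∇×F = (4 - 10*y, -6*z, 0)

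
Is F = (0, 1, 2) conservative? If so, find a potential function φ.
Yes, F is conservative. φ = y + 2*z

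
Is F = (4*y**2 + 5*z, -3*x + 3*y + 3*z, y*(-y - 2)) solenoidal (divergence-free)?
No, ∇·F = 3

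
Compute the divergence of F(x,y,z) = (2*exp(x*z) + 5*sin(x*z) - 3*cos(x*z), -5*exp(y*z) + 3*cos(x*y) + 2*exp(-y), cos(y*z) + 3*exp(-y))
-3*x*sin(x*y) - y*sin(y*z) + 2*z*exp(x*z) - 5*z*exp(y*z) + 3*z*sin(x*z) + 5*z*cos(x*z) - 2*exp(-y)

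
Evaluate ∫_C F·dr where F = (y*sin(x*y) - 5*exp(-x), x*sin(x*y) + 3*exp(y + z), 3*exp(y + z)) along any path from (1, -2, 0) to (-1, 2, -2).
-5*exp(-1) - 3*exp(-2) + 3 + 5*E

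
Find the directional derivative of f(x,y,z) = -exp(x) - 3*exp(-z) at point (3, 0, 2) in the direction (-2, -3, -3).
sqrt(22)*(-9 + 2*exp(5))*exp(-2)/22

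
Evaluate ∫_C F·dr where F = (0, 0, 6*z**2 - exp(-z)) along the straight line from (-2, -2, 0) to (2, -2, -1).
-3 + E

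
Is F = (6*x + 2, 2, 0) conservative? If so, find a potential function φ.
Yes, F is conservative. φ = 3*x**2 + 2*x + 2*y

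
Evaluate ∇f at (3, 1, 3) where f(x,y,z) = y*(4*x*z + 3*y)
(12, 42, 12)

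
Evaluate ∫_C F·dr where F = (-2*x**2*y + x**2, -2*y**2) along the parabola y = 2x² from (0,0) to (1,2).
-29/5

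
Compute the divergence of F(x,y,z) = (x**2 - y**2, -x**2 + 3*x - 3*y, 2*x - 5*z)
2*x - 8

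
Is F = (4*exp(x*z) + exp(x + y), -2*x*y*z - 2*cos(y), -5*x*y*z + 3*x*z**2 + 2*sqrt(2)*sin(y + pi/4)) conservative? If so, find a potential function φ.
No, ∇×F = (2*x*y - 5*x*z + 2*sqrt(2)*cos(y + pi/4), 4*x*exp(x*z) + 5*y*z - 3*z**2, -2*y*z - exp(x + y)) ≠ 0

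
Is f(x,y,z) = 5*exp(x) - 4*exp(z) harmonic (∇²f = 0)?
No, ∇²f = 5*exp(x) - 4*exp(z)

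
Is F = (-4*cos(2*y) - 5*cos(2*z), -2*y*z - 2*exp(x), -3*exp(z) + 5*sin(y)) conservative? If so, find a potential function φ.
No, ∇×F = (2*y + 5*cos(y), 10*sin(2*z), -2*exp(x) - 8*sin(2*y)) ≠ 0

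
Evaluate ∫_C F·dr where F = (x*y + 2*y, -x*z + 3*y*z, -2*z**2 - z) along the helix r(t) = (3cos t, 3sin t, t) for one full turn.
pi*(-32*pi**2 - 66*pi - 189)/6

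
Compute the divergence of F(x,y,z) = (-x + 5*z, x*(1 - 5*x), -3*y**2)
-1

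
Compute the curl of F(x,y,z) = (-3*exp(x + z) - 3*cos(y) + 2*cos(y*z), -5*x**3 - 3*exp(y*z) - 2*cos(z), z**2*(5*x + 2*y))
(3*y*exp(y*z) + 2*z**2 - 2*sin(z), -2*y*sin(y*z) - 5*z**2 - 3*exp(x + z), -15*x**2 + 2*z*sin(y*z) - 3*sin(y))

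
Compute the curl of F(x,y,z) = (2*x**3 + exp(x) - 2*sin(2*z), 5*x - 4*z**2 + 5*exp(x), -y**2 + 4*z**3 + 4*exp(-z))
(-2*y + 8*z, -4*cos(2*z), 5*exp(x) + 5)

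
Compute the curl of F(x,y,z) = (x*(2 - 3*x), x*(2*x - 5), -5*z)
(0, 0, 4*x - 5)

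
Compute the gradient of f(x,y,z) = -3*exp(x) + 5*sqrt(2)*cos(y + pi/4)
(-3*exp(x), -5*sqrt(2)*sin(y + pi/4), 0)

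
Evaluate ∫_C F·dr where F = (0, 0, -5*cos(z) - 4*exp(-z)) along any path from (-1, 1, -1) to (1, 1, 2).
-4*E - 5*sin(2) - 5*sin(1) + 4*exp(-2)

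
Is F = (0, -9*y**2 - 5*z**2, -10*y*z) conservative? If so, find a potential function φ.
Yes, F is conservative. φ = y*(-3*y**2 - 5*z**2)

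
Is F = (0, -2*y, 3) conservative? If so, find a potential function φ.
Yes, F is conservative. φ = -y**2 + 3*z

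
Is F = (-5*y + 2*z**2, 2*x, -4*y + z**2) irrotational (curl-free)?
No, ∇×F = (-4, 4*z, 7)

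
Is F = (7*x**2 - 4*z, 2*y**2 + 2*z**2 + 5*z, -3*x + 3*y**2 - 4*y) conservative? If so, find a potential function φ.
No, ∇×F = (6*y - 4*z - 9, -1, 0) ≠ 0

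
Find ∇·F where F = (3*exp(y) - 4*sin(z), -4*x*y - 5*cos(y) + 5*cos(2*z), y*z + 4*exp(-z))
-4*x + y + 5*sin(y) - 4*exp(-z)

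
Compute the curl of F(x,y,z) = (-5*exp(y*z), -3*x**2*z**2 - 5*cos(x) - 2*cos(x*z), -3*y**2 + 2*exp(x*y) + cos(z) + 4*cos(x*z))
(6*x**2*z + 2*x*exp(x*y) - 2*x*sin(x*z) - 6*y, -2*y*exp(x*y) - 5*y*exp(y*z) + 4*z*sin(x*z), -6*x*z**2 + 5*z*exp(y*z) + 2*z*sin(x*z) + 5*sin(x))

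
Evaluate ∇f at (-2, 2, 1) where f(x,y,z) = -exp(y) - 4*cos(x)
(-4*sin(2), -exp(2), 0)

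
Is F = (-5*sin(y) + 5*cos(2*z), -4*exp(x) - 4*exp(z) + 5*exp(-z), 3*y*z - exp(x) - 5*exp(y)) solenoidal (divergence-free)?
No, ∇·F = 3*y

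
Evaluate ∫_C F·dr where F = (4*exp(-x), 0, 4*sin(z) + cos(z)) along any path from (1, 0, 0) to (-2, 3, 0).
4*(1 - exp(3))*exp(-1)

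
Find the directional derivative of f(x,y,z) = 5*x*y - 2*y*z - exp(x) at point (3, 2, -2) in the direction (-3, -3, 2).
sqrt(22)*(-95 + 3*exp(3))/22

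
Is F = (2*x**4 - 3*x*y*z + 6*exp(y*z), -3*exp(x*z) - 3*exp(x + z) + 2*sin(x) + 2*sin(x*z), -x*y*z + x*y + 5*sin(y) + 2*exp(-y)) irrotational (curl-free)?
No, ∇×F = (-x*z + 3*x*exp(x*z) - 2*x*cos(x*z) + x + 3*exp(x + z) + 5*cos(y) - 2*exp(-y), y*(-3*x + z + 6*exp(y*z) - 1), 3*x*z - 3*z*exp(x*z) - 6*z*exp(y*z) + 2*z*cos(x*z) - 3*exp(x + z) + 2*cos(x))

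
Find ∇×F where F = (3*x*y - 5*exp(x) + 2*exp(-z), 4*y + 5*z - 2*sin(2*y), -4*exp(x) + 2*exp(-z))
(-5, 4*exp(x) - 2*exp(-z), -3*x)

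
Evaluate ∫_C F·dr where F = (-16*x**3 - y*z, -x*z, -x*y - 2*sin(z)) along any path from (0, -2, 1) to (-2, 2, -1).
-68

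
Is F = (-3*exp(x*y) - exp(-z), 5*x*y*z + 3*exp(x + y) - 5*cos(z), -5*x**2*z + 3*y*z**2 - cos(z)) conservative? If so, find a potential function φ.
No, ∇×F = (-5*x*y + 3*z**2 - 5*sin(z), 10*x*z + exp(-z), 3*x*exp(x*y) + 5*y*z + 3*exp(x + y)) ≠ 0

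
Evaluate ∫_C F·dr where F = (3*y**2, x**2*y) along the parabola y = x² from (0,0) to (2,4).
608/15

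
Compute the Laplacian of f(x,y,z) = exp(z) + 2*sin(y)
exp(z) - 2*sin(y)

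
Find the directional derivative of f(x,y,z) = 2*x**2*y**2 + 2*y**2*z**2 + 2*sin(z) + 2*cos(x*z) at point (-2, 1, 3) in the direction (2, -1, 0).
4*sqrt(5)*(-17 + 3*sin(6))/5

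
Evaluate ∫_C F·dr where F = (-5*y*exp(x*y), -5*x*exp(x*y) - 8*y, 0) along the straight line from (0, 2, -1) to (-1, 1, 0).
17 - 5*exp(-1)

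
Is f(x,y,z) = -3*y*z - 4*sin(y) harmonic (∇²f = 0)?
No, ∇²f = 4*sin(y)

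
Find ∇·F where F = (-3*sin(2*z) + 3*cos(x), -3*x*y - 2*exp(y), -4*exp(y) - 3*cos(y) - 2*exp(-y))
-3*x - 2*exp(y) - 3*sin(x)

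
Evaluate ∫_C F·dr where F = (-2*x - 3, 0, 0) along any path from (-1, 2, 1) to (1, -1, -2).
-6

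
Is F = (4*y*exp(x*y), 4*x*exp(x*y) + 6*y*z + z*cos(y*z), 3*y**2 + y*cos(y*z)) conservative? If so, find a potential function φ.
Yes, F is conservative. φ = 3*y**2*z + 4*exp(x*y) + sin(y*z)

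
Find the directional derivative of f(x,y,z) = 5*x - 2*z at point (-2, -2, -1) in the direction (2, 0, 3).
4*sqrt(13)/13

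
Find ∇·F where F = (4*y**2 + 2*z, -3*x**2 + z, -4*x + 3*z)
3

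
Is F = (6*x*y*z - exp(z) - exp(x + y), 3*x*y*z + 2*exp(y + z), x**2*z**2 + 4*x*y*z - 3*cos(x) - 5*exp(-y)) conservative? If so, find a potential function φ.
No, ∇×F = (-3*x*y + 4*x*z - 2*exp(y + z) + 5*exp(-y), 6*x*y - 2*x*z**2 - 4*y*z - exp(z) - 3*sin(x), -6*x*z + 3*y*z + exp(x + y)) ≠ 0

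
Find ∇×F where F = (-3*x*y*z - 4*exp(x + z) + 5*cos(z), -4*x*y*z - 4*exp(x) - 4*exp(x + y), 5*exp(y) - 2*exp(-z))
(4*x*y + 5*exp(y), -3*x*y - 4*exp(x + z) - 5*sin(z), 3*x*z - 4*y*z - 4*exp(x) - 4*exp(x + y))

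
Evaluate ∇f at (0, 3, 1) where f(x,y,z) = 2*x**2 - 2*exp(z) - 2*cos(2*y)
(0, 4*sin(6), -2*E)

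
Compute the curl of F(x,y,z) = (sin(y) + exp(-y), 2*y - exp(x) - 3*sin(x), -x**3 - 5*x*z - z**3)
(0, 3*x**2 + 5*z, -exp(x) - 3*cos(x) - cos(y) + exp(-y))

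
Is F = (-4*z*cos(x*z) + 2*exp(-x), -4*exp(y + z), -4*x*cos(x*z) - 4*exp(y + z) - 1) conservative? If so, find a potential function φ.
Yes, F is conservative. φ = -z - 4*exp(y + z) - 4*sin(x*z) - 2*exp(-x)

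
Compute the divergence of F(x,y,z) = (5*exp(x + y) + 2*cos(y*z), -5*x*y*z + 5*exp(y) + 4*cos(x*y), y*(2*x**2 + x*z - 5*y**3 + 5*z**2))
-5*x*z - 4*x*sin(x*y) + y*(x + 10*z) + 5*exp(y) + 5*exp(x + y)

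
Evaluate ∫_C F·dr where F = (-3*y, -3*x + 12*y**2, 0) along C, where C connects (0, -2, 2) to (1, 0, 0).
32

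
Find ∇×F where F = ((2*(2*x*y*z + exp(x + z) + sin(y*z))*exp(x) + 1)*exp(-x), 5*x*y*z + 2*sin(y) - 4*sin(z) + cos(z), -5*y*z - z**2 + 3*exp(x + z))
(-5*x*y - 5*z + sin(z) + 4*cos(z), 4*x*y + 2*y*cos(y*z) - exp(x + z), z*(-4*x + 5*y - 2*cos(y*z)))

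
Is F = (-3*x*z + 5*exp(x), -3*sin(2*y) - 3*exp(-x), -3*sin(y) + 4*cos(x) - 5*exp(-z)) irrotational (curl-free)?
No, ∇×F = (-3*cos(y), -3*x + 4*sin(x), 3*exp(-x))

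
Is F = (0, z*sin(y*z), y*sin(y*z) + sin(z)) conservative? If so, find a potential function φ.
Yes, F is conservative. φ = -cos(z) - cos(y*z)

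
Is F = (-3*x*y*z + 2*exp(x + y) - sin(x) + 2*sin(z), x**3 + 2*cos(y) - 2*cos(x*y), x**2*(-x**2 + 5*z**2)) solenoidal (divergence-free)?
No, ∇·F = 10*x**2*z + 2*x*sin(x*y) - 3*y*z + 2*exp(x + y) - 2*sin(y) - cos(x)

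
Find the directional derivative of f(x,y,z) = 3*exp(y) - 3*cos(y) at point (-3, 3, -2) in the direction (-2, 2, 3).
6*sqrt(17)*(sin(3) + exp(3))/17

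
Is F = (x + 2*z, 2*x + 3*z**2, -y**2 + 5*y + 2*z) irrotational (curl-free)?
No, ∇×F = (-2*y - 6*z + 5, 2, 2)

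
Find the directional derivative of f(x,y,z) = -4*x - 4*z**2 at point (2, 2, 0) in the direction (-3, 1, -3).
12*sqrt(19)/19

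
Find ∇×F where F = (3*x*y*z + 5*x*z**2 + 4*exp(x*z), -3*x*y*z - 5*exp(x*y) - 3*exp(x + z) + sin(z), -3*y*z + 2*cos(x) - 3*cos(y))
(3*x*y - 3*z + 3*exp(x + z) + 3*sin(y) - cos(z), 3*x*y + 10*x*z + 4*x*exp(x*z) + 2*sin(x), -3*x*z - 3*y*z - 5*y*exp(x*y) - 3*exp(x + z))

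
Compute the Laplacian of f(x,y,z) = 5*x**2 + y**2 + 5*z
12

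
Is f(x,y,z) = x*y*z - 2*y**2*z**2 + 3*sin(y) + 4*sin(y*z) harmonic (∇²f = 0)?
No, ∇²f = -4*y**2*sin(y*z) - 4*y**2 - 4*z**2*sin(y*z) - 4*z**2 - 3*sin(y)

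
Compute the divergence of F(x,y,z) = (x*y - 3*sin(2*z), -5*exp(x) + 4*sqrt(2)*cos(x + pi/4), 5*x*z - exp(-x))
5*x + y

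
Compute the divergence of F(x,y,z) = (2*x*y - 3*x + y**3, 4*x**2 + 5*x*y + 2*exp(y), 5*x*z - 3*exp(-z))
10*x + 2*y + 2*exp(y) - 3 + 3*exp(-z)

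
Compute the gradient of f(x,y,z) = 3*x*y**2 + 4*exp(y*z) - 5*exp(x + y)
(3*y**2 - 5*exp(x + y), 6*x*y + 4*z*exp(y*z) - 5*exp(x + y), 4*y*exp(y*z))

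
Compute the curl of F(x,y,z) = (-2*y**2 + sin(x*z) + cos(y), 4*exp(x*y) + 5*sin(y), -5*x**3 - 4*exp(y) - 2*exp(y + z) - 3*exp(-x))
(2*(-exp(z) - 2)*exp(y), 15*x**2 + x*cos(x*z) - 3*exp(-x), 4*y*exp(x*y) + 4*y + sin(y))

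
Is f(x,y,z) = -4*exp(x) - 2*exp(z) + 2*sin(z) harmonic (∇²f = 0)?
No, ∇²f = -4*exp(x) - 2*exp(z) - 2*sin(z)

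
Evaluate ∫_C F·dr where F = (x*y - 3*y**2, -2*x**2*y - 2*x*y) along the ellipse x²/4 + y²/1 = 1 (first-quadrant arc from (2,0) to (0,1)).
-2/3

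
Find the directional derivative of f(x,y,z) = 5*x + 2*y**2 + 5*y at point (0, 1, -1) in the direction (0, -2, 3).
-18*sqrt(13)/13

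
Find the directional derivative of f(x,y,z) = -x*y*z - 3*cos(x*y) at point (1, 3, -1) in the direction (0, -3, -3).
sqrt(2)*(2 - 3*sin(3))/2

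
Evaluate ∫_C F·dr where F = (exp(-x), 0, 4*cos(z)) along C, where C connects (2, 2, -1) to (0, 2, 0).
-1 + exp(-2) + 4*sin(1)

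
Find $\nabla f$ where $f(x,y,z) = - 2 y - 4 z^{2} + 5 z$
(0, -2, 5 - 8*z)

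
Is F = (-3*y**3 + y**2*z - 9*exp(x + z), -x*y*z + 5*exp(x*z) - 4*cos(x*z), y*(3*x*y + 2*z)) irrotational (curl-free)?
No, ∇×F = (7*x*y - 5*x*exp(x*z) - 4*x*sin(x*z) + 2*z, -2*y**2 - 9*exp(x + z), 9*y**2 - 3*y*z + 5*z*exp(x*z) + 4*z*sin(x*z))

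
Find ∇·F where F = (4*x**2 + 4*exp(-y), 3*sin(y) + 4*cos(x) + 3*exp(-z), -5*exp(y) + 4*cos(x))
8*x + 3*cos(y)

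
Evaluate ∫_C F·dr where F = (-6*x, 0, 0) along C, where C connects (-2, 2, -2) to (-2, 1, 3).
0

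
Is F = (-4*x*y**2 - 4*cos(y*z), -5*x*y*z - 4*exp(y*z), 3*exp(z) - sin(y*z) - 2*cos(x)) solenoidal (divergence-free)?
No, ∇·F = -5*x*z - 4*y**2 - y*cos(y*z) - 4*z*exp(y*z) + 3*exp(z)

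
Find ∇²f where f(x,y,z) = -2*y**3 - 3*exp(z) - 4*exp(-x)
-12*y - 3*exp(z) - 4*exp(-x)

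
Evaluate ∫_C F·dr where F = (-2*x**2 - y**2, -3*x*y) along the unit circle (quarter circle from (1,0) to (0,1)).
1/3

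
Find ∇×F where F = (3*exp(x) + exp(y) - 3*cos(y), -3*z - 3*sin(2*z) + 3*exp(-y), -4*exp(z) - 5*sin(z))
(6*cos(2*z) + 3, 0, -exp(y) - 3*sin(y))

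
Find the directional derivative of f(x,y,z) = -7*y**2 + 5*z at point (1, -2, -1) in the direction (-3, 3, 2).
47*sqrt(22)/11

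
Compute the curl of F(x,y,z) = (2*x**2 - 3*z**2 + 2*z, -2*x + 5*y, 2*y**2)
(4*y, 2 - 6*z, -2)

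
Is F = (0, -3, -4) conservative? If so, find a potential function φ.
Yes, F is conservative. φ = -3*y - 4*z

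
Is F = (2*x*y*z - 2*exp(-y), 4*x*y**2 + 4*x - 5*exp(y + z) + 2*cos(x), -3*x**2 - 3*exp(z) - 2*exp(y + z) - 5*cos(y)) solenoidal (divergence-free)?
No, ∇·F = 8*x*y + 2*y*z - 3*exp(z) - 7*exp(y + z)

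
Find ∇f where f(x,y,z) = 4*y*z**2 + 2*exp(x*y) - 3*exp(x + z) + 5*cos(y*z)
(2*y*exp(x*y) - 3*exp(x + z), 2*x*exp(x*y) + 4*z**2 - 5*z*sin(y*z), 8*y*z - 5*y*sin(y*z) - 3*exp(x + z))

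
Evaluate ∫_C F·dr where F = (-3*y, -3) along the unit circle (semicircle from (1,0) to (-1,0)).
3*pi/2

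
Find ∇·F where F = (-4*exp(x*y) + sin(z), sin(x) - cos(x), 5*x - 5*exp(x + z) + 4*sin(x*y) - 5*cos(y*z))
-4*y*exp(x*y) + 5*y*sin(y*z) - 5*exp(x + z)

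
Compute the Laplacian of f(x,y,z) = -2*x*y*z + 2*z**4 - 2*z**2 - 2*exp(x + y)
24*z**2 - 4*exp(x + y) - 4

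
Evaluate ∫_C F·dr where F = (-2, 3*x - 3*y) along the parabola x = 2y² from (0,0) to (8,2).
-6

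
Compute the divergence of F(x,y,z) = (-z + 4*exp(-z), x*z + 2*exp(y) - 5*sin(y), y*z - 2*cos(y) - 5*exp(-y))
y + 2*exp(y) - 5*cos(y)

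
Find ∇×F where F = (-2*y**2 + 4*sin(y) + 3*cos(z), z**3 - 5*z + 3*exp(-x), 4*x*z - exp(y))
(-3*z**2 - exp(y) + 5, -4*z - 3*sin(z), 4*y - 4*cos(y) - 3*exp(-x))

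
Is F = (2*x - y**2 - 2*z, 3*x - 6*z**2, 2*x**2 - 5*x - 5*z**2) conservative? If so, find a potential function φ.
No, ∇×F = (12*z, 3 - 4*x, 2*y + 3) ≠ 0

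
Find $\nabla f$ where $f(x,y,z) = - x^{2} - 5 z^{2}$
(-2*x, 0, -10*z)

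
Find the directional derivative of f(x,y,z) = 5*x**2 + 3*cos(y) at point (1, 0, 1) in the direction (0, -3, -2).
0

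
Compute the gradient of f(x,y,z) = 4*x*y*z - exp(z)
(4*y*z, 4*x*z, 4*x*y - exp(z))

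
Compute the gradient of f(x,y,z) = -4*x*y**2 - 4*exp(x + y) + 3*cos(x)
(-4*y**2 - 4*exp(x + y) - 3*sin(x), -8*x*y - 4*exp(x + y), 0)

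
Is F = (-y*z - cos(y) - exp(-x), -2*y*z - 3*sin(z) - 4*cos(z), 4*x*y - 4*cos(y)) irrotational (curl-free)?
No, ∇×F = (4*x + 2*y + 4*sin(y) - 4*sin(z) + 3*cos(z), -5*y, z - sin(y))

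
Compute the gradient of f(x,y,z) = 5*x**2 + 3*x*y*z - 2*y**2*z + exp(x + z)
(10*x + 3*y*z + exp(x + z), z*(3*x - 4*y), 3*x*y - 2*y**2 + exp(x + z))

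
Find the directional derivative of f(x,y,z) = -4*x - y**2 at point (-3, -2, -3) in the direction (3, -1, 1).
-16*sqrt(11)/11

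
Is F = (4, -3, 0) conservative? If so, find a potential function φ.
Yes, F is conservative. φ = 4*x - 3*y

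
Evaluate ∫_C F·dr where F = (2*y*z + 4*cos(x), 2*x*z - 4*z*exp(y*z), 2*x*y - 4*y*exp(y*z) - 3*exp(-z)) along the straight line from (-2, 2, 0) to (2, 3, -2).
-23 - 4*exp(-6) + 8*sin(2) + 3*exp(2)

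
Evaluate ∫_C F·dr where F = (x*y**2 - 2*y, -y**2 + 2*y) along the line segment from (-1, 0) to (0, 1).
-5/12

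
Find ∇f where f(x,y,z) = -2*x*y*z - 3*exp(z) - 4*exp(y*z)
(-2*y*z, 2*z*(-x - 2*exp(y*z)), -2*x*y - 4*y*exp(y*z) - 3*exp(z))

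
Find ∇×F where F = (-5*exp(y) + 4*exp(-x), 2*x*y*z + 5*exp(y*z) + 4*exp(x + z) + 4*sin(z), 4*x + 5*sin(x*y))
(-2*x*y + 5*x*cos(x*y) - 5*y*exp(y*z) - 4*exp(x + z) - 4*cos(z), -5*y*cos(x*y) - 4, 2*y*z + 5*exp(y) + 4*exp(x + z))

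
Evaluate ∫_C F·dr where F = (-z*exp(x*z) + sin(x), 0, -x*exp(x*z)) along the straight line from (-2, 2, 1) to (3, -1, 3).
-exp(9) + cos(2) + exp(-2) - cos(3)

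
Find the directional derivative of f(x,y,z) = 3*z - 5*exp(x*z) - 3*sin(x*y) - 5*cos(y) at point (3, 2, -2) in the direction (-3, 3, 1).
3*sqrt(19)*(-3*exp(6)*cos(6) - 15 + exp(6) + 5*exp(6)*sin(2))*exp(-6)/19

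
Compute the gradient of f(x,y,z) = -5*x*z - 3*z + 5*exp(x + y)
(-5*z + 5*exp(x + y), 5*exp(x + y), -5*x - 3)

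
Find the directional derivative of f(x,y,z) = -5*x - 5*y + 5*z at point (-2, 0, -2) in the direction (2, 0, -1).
-3*sqrt(5)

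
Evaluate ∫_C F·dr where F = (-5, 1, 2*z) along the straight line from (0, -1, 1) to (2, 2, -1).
-7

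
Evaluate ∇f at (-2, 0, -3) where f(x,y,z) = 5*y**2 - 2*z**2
(0, 0, 12)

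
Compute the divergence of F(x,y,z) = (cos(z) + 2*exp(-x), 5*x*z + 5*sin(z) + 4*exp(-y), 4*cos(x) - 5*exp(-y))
-4*exp(-y) - 2*exp(-x)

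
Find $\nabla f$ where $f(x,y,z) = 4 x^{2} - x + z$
(8*x - 1, 0, 1)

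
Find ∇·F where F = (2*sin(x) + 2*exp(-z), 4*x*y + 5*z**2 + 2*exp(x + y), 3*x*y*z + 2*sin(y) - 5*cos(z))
3*x*y + 4*x + 2*exp(x + y) + 5*sin(z) + 2*cos(x)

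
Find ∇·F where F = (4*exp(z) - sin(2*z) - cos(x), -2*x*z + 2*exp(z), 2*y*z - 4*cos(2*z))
2*y + sin(x) + 8*sin(2*z)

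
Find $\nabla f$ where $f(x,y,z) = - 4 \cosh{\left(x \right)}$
(-4*sinh(x), 0, 0)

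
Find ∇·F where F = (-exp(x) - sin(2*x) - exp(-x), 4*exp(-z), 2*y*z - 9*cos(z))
2*y - exp(x) + 9*sin(z) - 2*cos(2*x) + exp(-x)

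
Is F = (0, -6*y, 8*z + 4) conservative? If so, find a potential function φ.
Yes, F is conservative. φ = -3*y**2 + 4*z**2 + 4*z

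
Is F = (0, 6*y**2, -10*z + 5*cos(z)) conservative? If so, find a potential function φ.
Yes, F is conservative. φ = 2*y**3 - 5*z**2 + 5*sin(z)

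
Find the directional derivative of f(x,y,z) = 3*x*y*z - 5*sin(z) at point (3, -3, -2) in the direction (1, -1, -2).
5*sqrt(6)*(cos(2) + 9)/3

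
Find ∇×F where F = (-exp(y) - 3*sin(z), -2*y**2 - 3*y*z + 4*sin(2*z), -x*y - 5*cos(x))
(-x + 3*y - 8*cos(2*z), y - 5*sin(x) - 3*cos(z), exp(y))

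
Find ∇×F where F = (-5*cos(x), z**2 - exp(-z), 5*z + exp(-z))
(-2*z - exp(-z), 0, 0)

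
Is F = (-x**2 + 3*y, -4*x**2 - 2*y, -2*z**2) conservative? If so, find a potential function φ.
No, ∇×F = (0, 0, -8*x - 3) ≠ 0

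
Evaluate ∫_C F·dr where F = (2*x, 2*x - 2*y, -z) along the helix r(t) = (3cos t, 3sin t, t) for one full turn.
2*pi*(9 - pi)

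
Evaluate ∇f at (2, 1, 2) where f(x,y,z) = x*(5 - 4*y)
(1, -8, 0)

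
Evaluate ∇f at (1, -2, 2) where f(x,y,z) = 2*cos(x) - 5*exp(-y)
(-2*sin(1), 5*exp(2), 0)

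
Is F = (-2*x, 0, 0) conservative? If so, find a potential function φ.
Yes, F is conservative. φ = -x**2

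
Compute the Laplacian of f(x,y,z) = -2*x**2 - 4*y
-4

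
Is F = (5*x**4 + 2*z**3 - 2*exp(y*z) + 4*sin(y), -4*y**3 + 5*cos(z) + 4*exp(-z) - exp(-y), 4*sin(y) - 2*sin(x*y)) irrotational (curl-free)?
No, ∇×F = (-2*x*cos(x*y) + 5*sin(z) + 4*cos(y) + 4*exp(-z), -2*y*exp(y*z) + 2*y*cos(x*y) + 6*z**2, 2*z*exp(y*z) - 4*cos(y))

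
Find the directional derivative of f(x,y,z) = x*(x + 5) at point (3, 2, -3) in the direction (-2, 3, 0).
-22*sqrt(13)/13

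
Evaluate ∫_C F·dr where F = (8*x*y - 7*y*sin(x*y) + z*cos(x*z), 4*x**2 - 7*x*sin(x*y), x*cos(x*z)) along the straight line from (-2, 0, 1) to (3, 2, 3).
sin(9) + sin(2) + 7*cos(6) + 65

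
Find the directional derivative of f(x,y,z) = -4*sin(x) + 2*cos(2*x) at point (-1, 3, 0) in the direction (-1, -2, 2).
-4*sin(2)/3 + 4*cos(1)/3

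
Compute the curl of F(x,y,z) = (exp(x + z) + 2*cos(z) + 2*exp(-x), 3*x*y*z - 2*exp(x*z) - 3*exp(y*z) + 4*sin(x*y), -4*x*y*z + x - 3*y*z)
(-3*x*y - 4*x*z + 2*x*exp(x*z) + 3*y*exp(y*z) - 3*z, 4*y*z + exp(x + z) - 2*sin(z) - 1, 3*y*z + 4*y*cos(x*y) - 2*z*exp(x*z))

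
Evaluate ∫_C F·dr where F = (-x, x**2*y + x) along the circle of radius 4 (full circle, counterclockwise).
16*pi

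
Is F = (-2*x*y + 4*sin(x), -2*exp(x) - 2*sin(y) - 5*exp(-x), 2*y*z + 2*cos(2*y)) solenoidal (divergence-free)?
No, ∇·F = 4*cos(x) - 2*cos(y)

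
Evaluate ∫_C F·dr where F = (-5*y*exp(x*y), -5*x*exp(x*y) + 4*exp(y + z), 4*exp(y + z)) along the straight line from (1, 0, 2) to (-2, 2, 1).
-4*exp(2) - 5*exp(-4) + 5 + 4*exp(3)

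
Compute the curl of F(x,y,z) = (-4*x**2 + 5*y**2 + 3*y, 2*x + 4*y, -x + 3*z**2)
(0, 1, -10*y - 1)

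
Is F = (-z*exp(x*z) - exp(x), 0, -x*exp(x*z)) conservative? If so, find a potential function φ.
Yes, F is conservative. φ = -exp(x) - exp(x*z)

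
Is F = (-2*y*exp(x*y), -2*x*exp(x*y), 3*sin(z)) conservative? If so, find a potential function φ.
Yes, F is conservative. φ = -2*exp(x*y) - 3*cos(z)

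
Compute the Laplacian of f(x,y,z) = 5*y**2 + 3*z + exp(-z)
10 + exp(-z)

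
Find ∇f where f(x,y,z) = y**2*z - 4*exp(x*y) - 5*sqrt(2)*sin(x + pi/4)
(-4*y*exp(x*y) - 5*sqrt(2)*cos(x + pi/4), -4*x*exp(x*y) + 2*y*z, y**2)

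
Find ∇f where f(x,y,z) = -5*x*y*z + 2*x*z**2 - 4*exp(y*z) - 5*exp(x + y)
(-5*y*z + 2*z**2 - 5*exp(x + y), -5*x*z - 4*z*exp(y*z) - 5*exp(x + y), -5*x*y + 4*x*z - 4*y*exp(y*z))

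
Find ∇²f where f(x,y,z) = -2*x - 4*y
0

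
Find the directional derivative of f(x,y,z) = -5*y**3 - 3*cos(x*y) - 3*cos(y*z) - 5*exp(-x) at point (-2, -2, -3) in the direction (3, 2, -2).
3*sqrt(17)*(-40 - 2*sin(6) - 10*sin(4) + 5*exp(2))/17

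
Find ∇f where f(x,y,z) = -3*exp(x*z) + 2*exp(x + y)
(-3*z*exp(x*z) + 2*exp(x + y), 2*exp(x + y), -3*x*exp(x*z))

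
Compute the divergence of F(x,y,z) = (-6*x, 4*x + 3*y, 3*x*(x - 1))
-3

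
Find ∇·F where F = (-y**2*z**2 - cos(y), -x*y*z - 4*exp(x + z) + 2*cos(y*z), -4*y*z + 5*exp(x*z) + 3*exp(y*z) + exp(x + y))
-x*z + 5*x*exp(x*z) + 3*y*exp(y*z) - 4*y - 2*z*sin(y*z)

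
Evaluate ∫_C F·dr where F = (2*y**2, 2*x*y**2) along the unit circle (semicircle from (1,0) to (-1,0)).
-8/3 + pi/4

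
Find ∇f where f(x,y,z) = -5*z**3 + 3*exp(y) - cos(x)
(sin(x), 3*exp(y), -15*z**2)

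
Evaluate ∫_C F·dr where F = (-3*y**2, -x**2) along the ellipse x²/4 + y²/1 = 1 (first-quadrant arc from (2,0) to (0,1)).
4/3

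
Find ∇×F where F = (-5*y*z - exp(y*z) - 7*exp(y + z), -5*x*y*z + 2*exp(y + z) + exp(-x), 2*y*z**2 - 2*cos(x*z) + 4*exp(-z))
(5*x*y + 2*z**2 - 2*exp(y + z), -y*exp(y*z) - 5*y - 2*z*sin(x*z) - 7*exp(y + z), -5*y*z + z*exp(y*z) + 5*z + 7*exp(y + z) - exp(-x))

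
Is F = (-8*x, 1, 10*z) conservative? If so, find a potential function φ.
Yes, F is conservative. φ = -4*x**2 + y + 5*z**2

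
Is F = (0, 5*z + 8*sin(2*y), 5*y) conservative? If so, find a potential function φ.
Yes, F is conservative. φ = 5*y*z - 4*cos(2*y)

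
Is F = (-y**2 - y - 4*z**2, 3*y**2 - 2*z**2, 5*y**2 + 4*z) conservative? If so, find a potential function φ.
No, ∇×F = (10*y + 4*z, -8*z, 2*y + 1) ≠ 0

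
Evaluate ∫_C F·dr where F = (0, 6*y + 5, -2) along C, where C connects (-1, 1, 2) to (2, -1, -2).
-2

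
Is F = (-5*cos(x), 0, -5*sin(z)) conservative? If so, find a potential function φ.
Yes, F is conservative. φ = -5*sin(x) + 5*cos(z)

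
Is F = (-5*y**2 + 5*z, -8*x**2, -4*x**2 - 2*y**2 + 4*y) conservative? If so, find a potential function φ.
No, ∇×F = (4 - 4*y, 8*x + 5, -16*x + 10*y) ≠ 0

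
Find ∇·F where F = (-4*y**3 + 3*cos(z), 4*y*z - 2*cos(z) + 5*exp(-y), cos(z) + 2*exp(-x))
4*z - sin(z) - 5*exp(-y)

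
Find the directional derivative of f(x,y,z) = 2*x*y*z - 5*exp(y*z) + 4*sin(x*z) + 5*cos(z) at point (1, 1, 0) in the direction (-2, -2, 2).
sqrt(3)/3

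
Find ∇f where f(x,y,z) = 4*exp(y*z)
(0, 4*z*exp(y*z), 4*y*exp(y*z))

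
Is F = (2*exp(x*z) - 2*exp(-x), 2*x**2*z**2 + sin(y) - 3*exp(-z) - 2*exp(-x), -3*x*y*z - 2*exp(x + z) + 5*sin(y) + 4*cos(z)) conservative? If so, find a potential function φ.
No, ∇×F = (-4*x**2*z - 3*x*z + 5*cos(y) - 3*exp(-z), 2*x*exp(x*z) + 3*y*z + 2*exp(x + z), 4*x*z**2 + 2*exp(-x)) ≠ 0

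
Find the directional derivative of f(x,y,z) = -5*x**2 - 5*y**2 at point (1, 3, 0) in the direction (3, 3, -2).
-60*sqrt(22)/11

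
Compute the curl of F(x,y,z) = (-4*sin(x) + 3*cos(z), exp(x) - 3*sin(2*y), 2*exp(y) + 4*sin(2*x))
(2*exp(y), -3*sin(z) - 8*cos(2*x), exp(x))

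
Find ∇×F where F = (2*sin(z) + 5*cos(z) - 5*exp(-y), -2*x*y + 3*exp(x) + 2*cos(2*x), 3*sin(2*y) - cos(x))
(6*cos(2*y), -sin(x) - 5*sin(z) + 2*cos(z), -2*y + 3*exp(x) - 4*sin(2*x) - 5*exp(-y))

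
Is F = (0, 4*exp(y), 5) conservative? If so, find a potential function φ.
Yes, F is conservative. φ = 5*z + 4*exp(y)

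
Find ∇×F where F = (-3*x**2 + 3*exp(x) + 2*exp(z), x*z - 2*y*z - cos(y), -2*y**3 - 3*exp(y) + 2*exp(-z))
(-x - 6*y**2 + 2*y - 3*exp(y), 2*exp(z), z)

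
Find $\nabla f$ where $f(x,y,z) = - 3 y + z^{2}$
(0, -3, 2*z)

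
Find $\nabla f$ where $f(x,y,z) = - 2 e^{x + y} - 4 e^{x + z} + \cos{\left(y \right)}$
(-2*exp(x + y) - 4*exp(x + z), -2*exp(x + y) - sin(y), -4*exp(x + z))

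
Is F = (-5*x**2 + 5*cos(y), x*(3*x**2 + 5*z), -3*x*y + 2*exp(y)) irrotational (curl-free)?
No, ∇×F = (-8*x + 2*exp(y), 3*y, 9*x**2 + 5*z + 5*sin(y))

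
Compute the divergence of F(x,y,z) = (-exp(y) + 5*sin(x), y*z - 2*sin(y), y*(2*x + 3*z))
3*y + z + 5*cos(x) - 2*cos(y)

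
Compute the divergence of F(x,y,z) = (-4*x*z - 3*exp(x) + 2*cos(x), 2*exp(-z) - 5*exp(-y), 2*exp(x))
-4*z - 3*exp(x) - 2*sin(x) + 5*exp(-y)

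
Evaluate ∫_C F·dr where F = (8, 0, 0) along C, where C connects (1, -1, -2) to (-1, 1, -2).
-16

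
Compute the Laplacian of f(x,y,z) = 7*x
0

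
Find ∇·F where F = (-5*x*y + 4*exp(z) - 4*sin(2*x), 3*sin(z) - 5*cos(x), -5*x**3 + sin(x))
-5*y - 8*cos(2*x)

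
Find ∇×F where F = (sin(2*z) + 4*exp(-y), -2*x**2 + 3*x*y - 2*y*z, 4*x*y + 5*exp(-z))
(4*x + 2*y, -4*y + 2*cos(2*z), -4*x + 3*y + 4*exp(-y))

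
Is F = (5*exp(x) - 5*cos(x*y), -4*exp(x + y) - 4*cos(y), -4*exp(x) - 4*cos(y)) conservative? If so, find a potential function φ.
No, ∇×F = (4*sin(y), 4*exp(x), -5*x*sin(x*y) - 4*exp(x + y)) ≠ 0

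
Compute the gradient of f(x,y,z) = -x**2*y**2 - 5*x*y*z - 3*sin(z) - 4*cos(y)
(y*(-2*x*y - 5*z), -2*x**2*y - 5*x*z + 4*sin(y), -5*x*y - 3*cos(z))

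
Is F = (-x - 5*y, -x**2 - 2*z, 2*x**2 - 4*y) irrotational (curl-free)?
No, ∇×F = (-2, -4*x, 5 - 2*x)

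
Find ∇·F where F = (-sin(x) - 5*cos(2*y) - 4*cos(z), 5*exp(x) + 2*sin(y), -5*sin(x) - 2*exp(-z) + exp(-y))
-cos(x) + 2*cos(y) + 2*exp(-z)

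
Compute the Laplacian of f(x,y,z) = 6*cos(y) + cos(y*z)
-y**2*cos(y*z) - z**2*cos(y*z) - 6*cos(y)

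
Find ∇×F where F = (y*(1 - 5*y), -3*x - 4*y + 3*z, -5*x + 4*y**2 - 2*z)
(8*y - 3, 5, 10*y - 4)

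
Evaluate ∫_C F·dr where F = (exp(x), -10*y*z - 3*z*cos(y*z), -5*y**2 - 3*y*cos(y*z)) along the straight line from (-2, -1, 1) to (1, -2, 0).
-3*sin(1) - exp(-2) + E + 5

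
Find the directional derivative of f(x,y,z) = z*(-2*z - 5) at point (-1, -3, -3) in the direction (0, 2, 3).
21*sqrt(13)/13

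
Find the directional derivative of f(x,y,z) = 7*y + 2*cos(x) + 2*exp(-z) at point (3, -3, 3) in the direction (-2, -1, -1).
sqrt(6)*((-7 + 4*sin(3))*exp(3) + 2)*exp(-3)/6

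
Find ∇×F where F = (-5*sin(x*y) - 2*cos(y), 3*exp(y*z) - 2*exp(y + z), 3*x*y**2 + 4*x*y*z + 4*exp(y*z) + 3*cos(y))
(6*x*y + 4*x*z - 3*y*exp(y*z) + 4*z*exp(y*z) + 2*exp(y + z) - 3*sin(y), y*(-3*y - 4*z), 5*x*cos(x*y) - 2*sin(y))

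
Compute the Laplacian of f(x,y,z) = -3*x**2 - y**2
-8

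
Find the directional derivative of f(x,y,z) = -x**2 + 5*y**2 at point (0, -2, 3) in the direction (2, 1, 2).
-20/3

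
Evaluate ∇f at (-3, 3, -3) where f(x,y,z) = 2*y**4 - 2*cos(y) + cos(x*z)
(3*sin(9), 2*sin(3) + 216, 3*sin(9))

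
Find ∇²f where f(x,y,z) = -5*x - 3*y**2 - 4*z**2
-14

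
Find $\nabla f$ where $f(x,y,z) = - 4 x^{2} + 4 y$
(-8*x, 4, 0)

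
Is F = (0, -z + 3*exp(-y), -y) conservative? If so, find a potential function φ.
Yes, F is conservative. φ = -y*z - 3*exp(-y)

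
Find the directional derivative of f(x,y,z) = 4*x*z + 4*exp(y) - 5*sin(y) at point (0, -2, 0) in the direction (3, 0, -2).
0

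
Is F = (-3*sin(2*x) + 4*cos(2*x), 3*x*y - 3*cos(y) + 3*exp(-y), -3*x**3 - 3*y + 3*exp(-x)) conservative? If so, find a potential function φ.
No, ∇×F = (-3, 9*x**2 + 3*exp(-x), 3*y) ≠ 0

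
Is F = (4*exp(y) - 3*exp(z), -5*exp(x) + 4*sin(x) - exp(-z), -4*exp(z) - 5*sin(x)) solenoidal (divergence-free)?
No, ∇·F = -4*exp(z)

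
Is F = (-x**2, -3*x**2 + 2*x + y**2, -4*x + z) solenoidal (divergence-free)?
No, ∇·F = -2*x + 2*y + 1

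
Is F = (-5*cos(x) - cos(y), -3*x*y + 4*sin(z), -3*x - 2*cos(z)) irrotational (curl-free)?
No, ∇×F = (-4*cos(z), 3, -3*y - sin(y))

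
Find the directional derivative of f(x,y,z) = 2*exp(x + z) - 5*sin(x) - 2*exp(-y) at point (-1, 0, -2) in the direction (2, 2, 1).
-10*cos(1)/3 + 2*exp(-3) + 4/3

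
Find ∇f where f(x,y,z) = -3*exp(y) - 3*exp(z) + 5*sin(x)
(5*cos(x), -3*exp(y), -3*exp(z))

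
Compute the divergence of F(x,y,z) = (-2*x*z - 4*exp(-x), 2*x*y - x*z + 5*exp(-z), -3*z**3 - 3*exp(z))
2*x - 9*z**2 - 2*z - 3*exp(z) + 4*exp(-x)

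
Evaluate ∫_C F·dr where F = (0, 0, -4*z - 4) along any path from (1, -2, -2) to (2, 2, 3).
-30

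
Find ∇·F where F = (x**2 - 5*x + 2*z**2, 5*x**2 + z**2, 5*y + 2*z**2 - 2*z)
2*x + 4*z - 7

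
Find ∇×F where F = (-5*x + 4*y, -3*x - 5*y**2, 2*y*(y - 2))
(4*y - 4, 0, -7)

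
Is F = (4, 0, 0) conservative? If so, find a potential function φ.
Yes, F is conservative. φ = 4*x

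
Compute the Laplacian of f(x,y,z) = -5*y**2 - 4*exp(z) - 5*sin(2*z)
-4*exp(z) + 20*sin(2*z) - 10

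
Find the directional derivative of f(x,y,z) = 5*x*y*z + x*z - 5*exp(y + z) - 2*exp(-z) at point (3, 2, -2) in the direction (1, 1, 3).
3*sqrt(11)*(9 + 2*exp(2))/11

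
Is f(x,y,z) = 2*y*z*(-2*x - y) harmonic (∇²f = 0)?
No, ∇²f = -4*z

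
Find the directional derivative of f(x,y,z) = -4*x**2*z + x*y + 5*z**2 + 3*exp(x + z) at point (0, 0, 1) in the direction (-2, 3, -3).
15*sqrt(22)*(-E - 2)/22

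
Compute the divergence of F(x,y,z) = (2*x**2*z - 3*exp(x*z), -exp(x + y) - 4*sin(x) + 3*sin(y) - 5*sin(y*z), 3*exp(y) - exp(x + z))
4*x*z - 3*z*exp(x*z) - 5*z*cos(y*z) - exp(x + y) - exp(x + z) + 3*cos(y)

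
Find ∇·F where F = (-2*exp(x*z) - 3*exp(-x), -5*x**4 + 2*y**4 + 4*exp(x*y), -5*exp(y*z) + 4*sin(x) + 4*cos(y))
4*x*exp(x*y) + 8*y**3 - 5*y*exp(y*z) - 2*z*exp(x*z) + 3*exp(-x)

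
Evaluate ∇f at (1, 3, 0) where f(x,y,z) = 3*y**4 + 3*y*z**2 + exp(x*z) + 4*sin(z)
(0, 324, 5)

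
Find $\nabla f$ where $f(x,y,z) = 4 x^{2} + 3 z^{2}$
(8*x, 0, 6*z)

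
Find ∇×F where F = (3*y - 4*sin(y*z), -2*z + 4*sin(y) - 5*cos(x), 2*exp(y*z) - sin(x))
(2*z*exp(y*z) + 2, -4*y*cos(y*z) + cos(x), 4*z*cos(y*z) + 5*sin(x) - 3)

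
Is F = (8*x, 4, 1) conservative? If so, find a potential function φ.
Yes, F is conservative. φ = 4*x**2 + 4*y + z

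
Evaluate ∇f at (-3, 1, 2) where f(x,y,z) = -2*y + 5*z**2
(0, -2, 20)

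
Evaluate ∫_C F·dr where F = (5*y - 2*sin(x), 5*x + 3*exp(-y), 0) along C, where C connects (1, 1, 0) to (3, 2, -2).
2*cos(3) - 2*cos(1) - 3*exp(-2) + 3*exp(-1) + 25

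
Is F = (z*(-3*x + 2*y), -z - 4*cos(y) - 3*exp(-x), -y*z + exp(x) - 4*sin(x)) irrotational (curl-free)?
No, ∇×F = (1 - z, -3*x + 2*y - exp(x) + 4*cos(x), -2*z + 3*exp(-x))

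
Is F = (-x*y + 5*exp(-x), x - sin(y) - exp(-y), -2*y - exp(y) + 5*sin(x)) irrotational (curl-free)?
No, ∇×F = (-exp(y) - 2, -5*cos(x), x + 1)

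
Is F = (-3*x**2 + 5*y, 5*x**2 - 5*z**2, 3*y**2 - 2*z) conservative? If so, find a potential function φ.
No, ∇×F = (6*y + 10*z, 0, 10*x - 5) ≠ 0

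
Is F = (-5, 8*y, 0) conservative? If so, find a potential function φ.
Yes, F is conservative. φ = -5*x + 4*y**2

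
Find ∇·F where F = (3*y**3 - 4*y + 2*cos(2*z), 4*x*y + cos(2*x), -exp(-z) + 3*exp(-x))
4*x + exp(-z)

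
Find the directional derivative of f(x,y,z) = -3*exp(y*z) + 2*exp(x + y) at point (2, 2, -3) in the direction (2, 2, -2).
sqrt(3)*(15 + 4*exp(10))*exp(-6)/3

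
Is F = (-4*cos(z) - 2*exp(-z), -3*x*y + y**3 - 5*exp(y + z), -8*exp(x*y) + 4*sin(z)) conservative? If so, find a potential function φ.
No, ∇×F = (-8*x*exp(x*y) + 5*exp(y + z), 8*y*exp(x*y) + 4*sin(z) + 2*exp(-z), -3*y) ≠ 0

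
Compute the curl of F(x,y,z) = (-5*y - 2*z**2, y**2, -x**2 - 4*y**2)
(-8*y, 2*x - 4*z, 5)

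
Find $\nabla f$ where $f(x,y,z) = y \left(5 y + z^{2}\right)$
(0, 10*y + z**2, 2*y*z)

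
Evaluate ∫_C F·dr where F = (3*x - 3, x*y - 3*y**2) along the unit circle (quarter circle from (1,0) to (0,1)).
5/6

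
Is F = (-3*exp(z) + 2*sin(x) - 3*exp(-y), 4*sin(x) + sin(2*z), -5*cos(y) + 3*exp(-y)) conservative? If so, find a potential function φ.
No, ∇×F = (5*sin(y) - 2*cos(2*z) - 3*exp(-y), -3*exp(z), 4*cos(x) - 3*exp(-y)) ≠ 0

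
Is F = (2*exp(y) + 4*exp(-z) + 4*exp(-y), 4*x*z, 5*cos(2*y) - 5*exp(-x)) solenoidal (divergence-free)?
Yes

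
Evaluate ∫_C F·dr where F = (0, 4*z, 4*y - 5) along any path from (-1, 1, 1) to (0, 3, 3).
22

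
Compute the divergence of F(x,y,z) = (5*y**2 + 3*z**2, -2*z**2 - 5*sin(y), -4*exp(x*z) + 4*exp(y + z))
-4*x*exp(x*z) + 4*exp(y + z) - 5*cos(y)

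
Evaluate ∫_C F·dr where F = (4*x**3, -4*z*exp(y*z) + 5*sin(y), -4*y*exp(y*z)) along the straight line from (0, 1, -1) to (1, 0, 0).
-8 + 4*exp(-1) + 5*cos(1)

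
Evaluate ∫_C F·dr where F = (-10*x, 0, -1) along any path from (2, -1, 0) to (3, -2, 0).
-25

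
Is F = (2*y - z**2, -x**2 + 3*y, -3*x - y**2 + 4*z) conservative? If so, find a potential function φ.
No, ∇×F = (-2*y, 3 - 2*z, -2*x - 2) ≠ 0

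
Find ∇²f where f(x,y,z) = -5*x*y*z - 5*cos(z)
5*cos(z)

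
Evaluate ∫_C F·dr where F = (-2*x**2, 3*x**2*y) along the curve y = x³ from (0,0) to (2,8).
848/3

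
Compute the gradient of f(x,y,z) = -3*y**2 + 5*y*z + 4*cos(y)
(0, -6*y + 5*z - 4*sin(y), 5*y)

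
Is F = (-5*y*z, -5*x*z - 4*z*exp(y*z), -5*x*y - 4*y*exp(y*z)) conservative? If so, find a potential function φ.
Yes, F is conservative. φ = -5*x*y*z - 4*exp(y*z)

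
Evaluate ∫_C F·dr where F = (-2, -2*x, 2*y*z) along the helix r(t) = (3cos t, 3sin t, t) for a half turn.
12 - 3*pi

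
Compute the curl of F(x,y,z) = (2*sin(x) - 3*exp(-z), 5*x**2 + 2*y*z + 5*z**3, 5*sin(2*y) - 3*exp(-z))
(-2*y - 15*z**2 + 10*cos(2*y), 3*exp(-z), 10*x)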